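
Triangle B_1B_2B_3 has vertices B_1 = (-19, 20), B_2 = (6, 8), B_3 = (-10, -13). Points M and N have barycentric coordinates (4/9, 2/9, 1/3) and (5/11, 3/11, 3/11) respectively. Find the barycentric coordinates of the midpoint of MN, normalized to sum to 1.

(89/198, 49/198, 10/33)

Since both coordinate triples sum to 1, the midpoint's barycentrics are the componentwise average.
(4/9+5/11)/2 = 89/198; similarly 49/198 and 10/33.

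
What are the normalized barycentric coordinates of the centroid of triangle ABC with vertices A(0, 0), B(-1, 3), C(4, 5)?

(1/3, 1/3, 1/3)

The centroid is the average of the vertices, so each weight is 1/3.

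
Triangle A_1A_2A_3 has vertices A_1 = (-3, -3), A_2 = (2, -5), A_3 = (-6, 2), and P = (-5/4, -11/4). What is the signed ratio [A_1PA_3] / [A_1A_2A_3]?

1/2

[A_1A_2A_3] = ½·((-3)·(-5−2) + 2·(2−(-3)) + (-6)·(-3−(-5))) = ½·(21 + 10 − 12) = 19/2.
[A_1PA_3] = ½·((-3)·(-11/4−2) + (-5/4)·(2−(-3)) + (-6)·(-3−(-11/4))) = ½·(57/4 − 25/4 + 3/2) = 19/4, so the ratio is (19/4)/(19/2) = 1/2.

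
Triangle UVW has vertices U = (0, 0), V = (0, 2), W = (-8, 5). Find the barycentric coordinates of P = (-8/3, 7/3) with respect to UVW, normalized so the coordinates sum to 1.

Signed area of the reference triangle: [UVW] = ½·(0·(2−5) + 0·(5−0) + (-8)·(0−2)) = ½·(0 + 0 + 16) = 8.
[PVW] = ½·((-8/3)·(2−5) + 0·(5−(7/3)) + (-8)·(7/3−2)) = ½·(8 + 0 − 8/3) = 8/3, so the U-coordinate is (8/3)/8 = 1/3.
[UPW] = ½·(0·(7/3−5) + (-8/3)·(5−0) + (-8)·(0−(7/3))) = ½·(0 − 40/3 + 56/3) = 8/3, so the V-coordinate is 1/3.
[UVP] = ½·(0·(2−(7/3)) + 0·(7/3−0) + (-8/3)·(0−2)) = ½·(0 + 0 + 16/3) = 8/3, so the W-coordinate is 1/3.
Check: 1/3 + 1/3 + 1/3 = 1.

(1/3, 1/3, 1/3)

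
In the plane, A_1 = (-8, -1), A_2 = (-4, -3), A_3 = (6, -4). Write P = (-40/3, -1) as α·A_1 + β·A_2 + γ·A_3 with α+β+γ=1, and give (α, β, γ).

Signed area of the reference triangle: [A_1A_2A_3] = ½·((-8)·(-3−(-4)) + (-4)·(-4−(-1)) + 6·(-1−(-3))) = ½·(-8 + 12 + 12) = 8.
[PA_2A_3] = ½·((-40/3)·(-3−(-4)) + (-4)·(-4−(-1)) + 6·(-1−(-3))) = ½·(-40/3 + 12 + 12) = 16/3, so the A_1-coordinate is (16/3)/8 = 2/3.
[A_1PA_3] = ½·((-8)·(-1−(-4)) + (-40/3)·(-4−(-1)) + 6·(-1−(-1))) = ½·(-24 + 40 + 0) = 8, so the A_2-coordinate is 1.
[A_1A_2P] = ½·((-8)·(-3−(-1)) + (-4)·(-1−(-1)) + (-40/3)·(-1−(-3))) = ½·(16 + 0 − 80/3) = -16/3, so the A_3-coordinate is -2/3.

(2/3, 1, -2/3)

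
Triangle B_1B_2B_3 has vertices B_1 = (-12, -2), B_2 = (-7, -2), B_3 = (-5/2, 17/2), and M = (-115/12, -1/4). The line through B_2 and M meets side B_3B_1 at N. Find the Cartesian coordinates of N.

(-101/10, 1/10)

Barycentric coordinates of M with respect to B_1B_2B_3: (2/3, 1/6, 1/6).
On side B_3B_1 the B_2-coordinate is zero; dropping M's B_2-weight 1/6 and renormalizing the remaining 1/6 : 2/3 gives weights 1/5, 4/5 on B_3, B_1.
N = (1/5)·(-5/2, 17/2) + (4/5)·(-12, -2) = (-101/10, 1/10).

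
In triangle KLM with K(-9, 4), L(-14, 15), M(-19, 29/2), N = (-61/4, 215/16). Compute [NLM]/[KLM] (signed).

1/8

[KLM] = ½·((-9)·(15−(29/2)) + (-14)·(29/2−4) + (-19)·(4−15)) = ½·(-9/2 − 147 + 209) = 115/4.
[NLM] = ½·((-61/4)·(15−(29/2)) + (-14)·(29/2−(215/16)) + (-19)·(215/16−15)) = ½·(-61/8 − 119/8 + 475/16) = 115/32, so the ratio is (115/32)/(115/4) = 1/8.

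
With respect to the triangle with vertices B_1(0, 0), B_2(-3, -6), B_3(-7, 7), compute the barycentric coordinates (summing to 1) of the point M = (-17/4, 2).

(1/4, 1/4, 1/2)

Signed area of the reference triangle: [B_1B_2B_3] = ½·(0·(-6−7) + (-3)·(7−0) + (-7)·(0−(-6))) = ½·(0 − 21 − 42) = -63/2.
[MB_2B_3] = ½·((-17/4)·(-6−7) + (-3)·(7−2) + (-7)·(2−(-6))) = ½·(221/4 − 15 − 56) = -63/8, so the B_1-coordinate is (-63/8)/(-63/2) = 1/4.
[B_1MB_3] = ½·(0·(2−7) + (-17/4)·(7−0) + (-7)·(0−2)) = ½·(0 − 119/4 + 14) = -63/8, so the B_2-coordinate is 1/4.
[B_1B_2M] = ½·(0·(-6−2) + (-3)·(2−0) + (-17/4)·(0−(-6))) = ½·(0 − 6 − 51/2) = -63/4, so the B_3-coordinate is 1/2.
Check: 1/4 + 1/4 + 1/2 = 1.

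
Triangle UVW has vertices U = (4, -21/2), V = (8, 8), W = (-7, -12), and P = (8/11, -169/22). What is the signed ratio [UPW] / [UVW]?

2/11

[UVW] = ½·(4·(8−(-12)) + 8·(-12−(-21/2)) + (-7)·(-21/2−8)) = ½·(80 − 12 + 259/2) = 395/4.
[UPW] = ½·(4·(-169/22−(-12)) + (8/11)·(-12−(-21/2)) + (-7)·(-21/2−(-169/22))) = ½·(190/11 − 12/11 + 217/11) = 395/22, so the ratio is (395/22)/(395/4) = 2/11.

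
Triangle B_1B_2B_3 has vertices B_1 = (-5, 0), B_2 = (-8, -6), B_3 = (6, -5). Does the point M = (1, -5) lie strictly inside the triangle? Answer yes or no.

Barycentric coordinates of M: (5/81, 25/81, 17/27).
The three coordinates are positive, positive, positive; a point is interior exactly when all three are positive.

yes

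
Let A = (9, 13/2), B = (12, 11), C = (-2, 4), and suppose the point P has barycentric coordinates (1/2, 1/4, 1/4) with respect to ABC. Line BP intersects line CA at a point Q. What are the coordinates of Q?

(16/3, 17/3)

Line BP meets CA where the B-coordinate vanishes; zeroing P's B-weight and renormalizing leaves C, A-weights 1/4 : 1/2 → (1/3, 2/3).
So Q = (1/3)·C + (2/3)·A = (16/3, 17/3).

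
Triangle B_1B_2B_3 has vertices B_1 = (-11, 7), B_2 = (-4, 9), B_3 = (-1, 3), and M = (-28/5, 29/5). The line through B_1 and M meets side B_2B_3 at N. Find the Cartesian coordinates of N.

Barycentric coordinates of M with respect to B_1B_2B_3: (2/5, 1/5, 2/5).
On side B_2B_3 the B_1-coordinate is zero; dropping M's B_1-weight 2/5 and renormalizing the remaining 1/5 : 2/5 gives weights 1/3, 2/3 on B_2, B_3.
N = (1/3)·(-4, 9) + (2/3)·(-1, 3) = (-2, 5).

(-2, 5)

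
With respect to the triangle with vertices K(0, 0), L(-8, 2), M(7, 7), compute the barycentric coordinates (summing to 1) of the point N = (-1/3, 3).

Signed area of the reference triangle: [KLM] = ½·(0·(2−7) + (-8)·(7−0) + 7·(0−2)) = ½·(0 − 56 − 14) = -35.
[NLM] = ½·((-1/3)·(2−7) + (-8)·(7−3) + 7·(3−2)) = ½·(5/3 − 32 + 7) = -35/3, so the K-coordinate is (-35/3)/(-35) = 1/3.
[KNM] = ½·(0·(3−7) + (-1/3)·(7−0) + 7·(0−3)) = ½·(0 − 7/3 − 21) = -35/3, so the L-coordinate is 1/3.
[KLN] = ½·(0·(2−3) + (-8)·(3−0) + (-1/3)·(0−2)) = ½·(0 − 24 + 2/3) = -35/3, so the M-coordinate is 1/3.
Check: 1/3 + 1/3 + 1/3 = 1.

(1/3, 1/3, 1/3)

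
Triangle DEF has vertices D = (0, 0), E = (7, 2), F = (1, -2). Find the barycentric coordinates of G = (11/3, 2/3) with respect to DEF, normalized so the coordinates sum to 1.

Signed area of the reference triangle: [DEF] = ½·(0·(2−(-2)) + 7·(-2−0) + 1·(0−2)) = ½·(0 − 14 − 2) = -8.
[GEF] = ½·((11/3)·(2−(-2)) + 7·(-2−(2/3)) + 1·(2/3−2)) = ½·(44/3 − 56/3 − 4/3) = -8/3, so the D-coordinate is (-8/3)/(-8) = 1/3.
[DGF] = ½·(0·(2/3−(-2)) + (11/3)·(-2−0) + 1·(0−(2/3))) = ½·(0 − 22/3 − 2/3) = -4, so the E-coordinate is 1/2.
[DEG] = ½·(0·(2−(2/3)) + 7·(2/3−0) + (11/3)·(0−2)) = ½·(0 + 14/3 − 22/3) = -4/3, so the F-coordinate is 1/6.
Check: 1/3 + 1/2 + 1/6 = 1.

(1/3, 1/2, 1/6)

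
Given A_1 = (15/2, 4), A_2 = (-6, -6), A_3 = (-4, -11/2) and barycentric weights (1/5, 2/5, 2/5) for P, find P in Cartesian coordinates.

P = (1/5)·A_1 + (2/5)·A_2 + (2/5)·A_3.
x-coordinate: (1/5)·(15/2) + (2/5)·(-6) + (2/5)·(-4) = -5/2.
y-coordinate: (1/5)·4 + (2/5)·(-6) + (2/5)·(-11/2) = -19/5.

(-5/2, -19/5)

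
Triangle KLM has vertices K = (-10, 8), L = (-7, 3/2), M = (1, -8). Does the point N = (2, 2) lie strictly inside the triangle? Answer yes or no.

no

Barycentric coordinates of N: (179/47, -252/47, 120/47).
The three coordinates are positive, negative, positive; a point is interior exactly when all three are positive.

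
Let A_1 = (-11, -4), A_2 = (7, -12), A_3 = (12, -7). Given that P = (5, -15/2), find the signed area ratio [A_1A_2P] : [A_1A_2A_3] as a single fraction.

[A_1A_2A_3] = ½·((-11)·(-12−(-7)) + 7·(-7−(-4)) + 12·(-4−(-12))) = ½·(55 − 21 + 96) = 65.
[A_1A_2P] = ½·((-11)·(-12−(-15/2)) + 7·(-15/2−(-4)) + 5·(-4−(-12))) = ½·(99/2 − 49/2 + 40) = 65/2, so the ratio is (65/2)/65 = 1/2.

1/2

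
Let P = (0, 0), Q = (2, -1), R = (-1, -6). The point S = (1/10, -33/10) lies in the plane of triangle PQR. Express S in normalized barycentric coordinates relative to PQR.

(1/5, 3/10, 1/2)

Signed area of the reference triangle: [PQR] = ½·(0·(-1−(-6)) + 2·(-6−0) + (-1)·(0−(-1))) = ½·(0 − 12 − 1) = -13/2.
[SQR] = ½·((1/10)·(-1−(-6)) + 2·(-6−(-33/10)) + (-1)·(-33/10−(-1))) = ½·(1/2 − 27/5 + 23/10) = -13/10, so the P-coordinate is (-13/10)/(-13/2) = 1/5.
[PSR] = ½·(0·(-33/10−(-6)) + (1/10)·(-6−0) + (-1)·(0−(-33/10))) = ½·(0 − 3/5 − 33/10) = -39/20, so the Q-coordinate is 3/10.
[PQS] = ½·(0·(-1−(-33/10)) + 2·(-33/10−0) + (1/10)·(0−(-1))) = ½·(0 − 33/5 + 1/10) = -13/4, so the R-coordinate is 1/2.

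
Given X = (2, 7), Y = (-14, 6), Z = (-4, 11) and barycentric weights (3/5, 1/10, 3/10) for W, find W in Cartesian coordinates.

W = (3/5)·X + (1/10)·Y + (3/10)·Z.
x-coordinate: (3/5)·2 + (1/10)·(-14) + (3/10)·(-4) = -7/5.
y-coordinate: (3/5)·7 + (1/10)·6 + (3/10)·11 = 81/10.

(-7/5, 81/10)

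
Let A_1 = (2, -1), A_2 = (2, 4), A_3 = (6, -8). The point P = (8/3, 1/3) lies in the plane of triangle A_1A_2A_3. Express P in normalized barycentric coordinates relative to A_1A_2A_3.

Signed area of the reference triangle: [A_1A_2A_3] = ½·(2·(4−(-8)) + 2·(-8−(-1)) + 6·(-1−4)) = ½·(24 − 14 − 30) = -10.
[PA_2A_3] = ½·((8/3)·(4−(-8)) + 2·(-8−(1/3)) + 6·(1/3−4)) = ½·(32 − 50/3 − 22) = -10/3, so the A_1-coordinate is (-10/3)/(-10) = 1/3.
[A_1PA_3] = ½·(2·(1/3−(-8)) + (8/3)·(-8−(-1)) + 6·(-1−(1/3))) = ½·(50/3 − 56/3 − 8) = -5, so the A_2-coordinate is 1/2.
[A_1A_2P] = ½·(2·(4−(1/3)) + 2·(1/3−(-1)) + (8/3)·(-1−4)) = ½·(22/3 + 8/3 − 40/3) = -5/3, so the A_3-coordinate is 1/6.

(1/3, 1/2, 1/6)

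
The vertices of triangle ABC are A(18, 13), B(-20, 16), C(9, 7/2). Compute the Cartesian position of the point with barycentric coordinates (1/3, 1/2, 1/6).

P = (1/3)·A + (1/2)·B + (1/6)·C.
x-coordinate: (1/3)·18 + (1/2)·(-20) + (1/6)·9 = -5/2.
y-coordinate: (1/3)·13 + (1/2)·16 + (1/6)·(7/2) = 155/12.

(-5/2, 155/12)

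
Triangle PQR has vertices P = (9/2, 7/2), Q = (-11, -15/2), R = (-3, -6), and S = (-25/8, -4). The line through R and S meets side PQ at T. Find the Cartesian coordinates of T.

(-13/4, -2)

Barycentric coordinates of S with respect to PQR: (1/4, 1/4, 1/2).
On side PQ the R-coordinate is zero; dropping S's R-weight 1/2 and renormalizing the remaining 1/4 : 1/4 gives weights 1/2, 1/2 on P, Q.
T = (1/2)·(9/2, 7/2) + (1/2)·(-11, -15/2) = (-13/4, -2).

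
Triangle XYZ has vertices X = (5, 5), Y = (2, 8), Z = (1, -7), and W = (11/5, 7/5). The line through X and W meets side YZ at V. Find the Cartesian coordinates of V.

(3/2, 1/2)

Barycentric coordinates of W with respect to XYZ: (1/5, 2/5, 2/5).
On side YZ the X-coordinate is zero; dropping W's X-weight 1/5 and renormalizing the remaining 2/5 : 2/5 gives weights 1/2, 1/2 on Y, Z.
V = (1/2)·(2, 8) + (1/2)·(1, -7) = (3/2, 1/2).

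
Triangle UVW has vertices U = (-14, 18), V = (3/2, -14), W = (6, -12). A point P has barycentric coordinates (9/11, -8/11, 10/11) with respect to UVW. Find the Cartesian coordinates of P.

(-78/11, 14)

P = (9/11)·U + (-8/11)·V + (10/11)·W.
x-coordinate: (9/11)·(-14) + (-8/11)·(3/2) + (10/11)·6 = -78/11.
y-coordinate: (9/11)·18 + (-8/11)·(-14) + (10/11)·(-12) = 14.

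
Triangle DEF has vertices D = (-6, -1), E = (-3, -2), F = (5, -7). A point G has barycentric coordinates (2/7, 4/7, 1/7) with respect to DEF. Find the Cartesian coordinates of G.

(-19/7, -17/7)

G = (2/7)·D + (4/7)·E + (1/7)·F.
x-coordinate: (2/7)·(-6) + (4/7)·(-3) + (1/7)·5 = -19/7.
y-coordinate: (2/7)·(-1) + (4/7)·(-2) + (1/7)·(-7) = -17/7.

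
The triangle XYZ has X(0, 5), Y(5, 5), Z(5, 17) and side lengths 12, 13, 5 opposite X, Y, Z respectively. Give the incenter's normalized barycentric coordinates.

(2/5, 13/30, 1/6)

The incenter has barycentric coordinates proportional to the opposite side lengths: (12 : 13 : 5).
Normalizing by 12+13+5 = 30 gives (2/5, 13/30, 1/6).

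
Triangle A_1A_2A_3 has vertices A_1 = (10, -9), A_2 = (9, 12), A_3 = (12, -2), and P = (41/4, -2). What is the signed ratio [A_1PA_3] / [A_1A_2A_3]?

1/4

[A_1A_2A_3] = ½·(10·(12−(-2)) + 9·(-2−(-9)) + 12·(-9−12)) = ½·(140 + 63 − 252) = -49/2.
[A_1PA_3] = ½·(10·(-2−(-2)) + (41/4)·(-2−(-9)) + 12·(-9−(-2))) = ½·(0 + 287/4 − 84) = -49/8, so the ratio is (-49/8)/(-49/2) = 1/4.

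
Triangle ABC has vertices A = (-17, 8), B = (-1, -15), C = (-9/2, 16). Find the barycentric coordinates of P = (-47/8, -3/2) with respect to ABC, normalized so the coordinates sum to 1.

Signed area of the reference triangle: [ABC] = ½·((-17)·(-15−16) + (-1)·(16−8) + (-9/2)·(8−(-15))) = ½·(527 − 8 − 207/2) = 831/4.
[PBC] = ½·((-47/8)·(-15−16) + (-1)·(16−(-3/2)) + (-9/2)·(-3/2−(-15))) = ½·(1457/8 − 35/2 − 243/4) = 831/16, so the A-coordinate is (831/16)/(831/4) = 1/4.
[APC] = ½·((-17)·(-3/2−16) + (-47/8)·(16−8) + (-9/2)·(8−(-3/2))) = ½·(595/2 − 47 − 171/4) = 831/8, so the B-coordinate is 1/2.
[ABP] = ½·((-17)·(-15−(-3/2)) + (-1)·(-3/2−8) + (-47/8)·(8−(-15))) = ½·(459/2 + 19/2 − 1081/8) = 831/16, so the C-coordinate is 1/4.
Check: 1/4 + 1/2 + 1/4 = 1.

(1/4, 1/2, 1/4)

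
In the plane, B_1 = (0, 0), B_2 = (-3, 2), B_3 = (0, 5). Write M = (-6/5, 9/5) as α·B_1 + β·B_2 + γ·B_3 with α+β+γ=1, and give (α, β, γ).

Signed area of the reference triangle: [B_1B_2B_3] = ½·(0·(2−5) + (-3)·(5−0) + 0·(0−2)) = ½·(0 − 15 + 0) = -15/2.
[MB_2B_3] = ½·((-6/5)·(2−5) + (-3)·(5−(9/5)) + 0·(9/5−2)) = ½·(18/5 − 48/5 + 0) = -3, so the B_1-coordinate is (-3)/(-15/2) = 2/5.
[B_1MB_3] = ½·(0·(9/5−5) + (-6/5)·(5−0) + 0·(0−(9/5))) = ½·(0 − 6 + 0) = -3, so the B_2-coordinate is 2/5.
[B_1B_2M] = ½·(0·(2−(9/5)) + (-3)·(9/5−0) + (-6/5)·(0−2)) = ½·(0 − 27/5 + 12/5) = -3/2, so the B_3-coordinate is 1/5.

(2/5, 2/5, 1/5)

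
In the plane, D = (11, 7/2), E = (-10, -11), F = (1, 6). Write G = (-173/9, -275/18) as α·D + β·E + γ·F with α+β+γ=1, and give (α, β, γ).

Signed area of the reference triangle: [DEF] = ½·(11·(-11−6) + (-10)·(6−(7/2)) + 1·(7/2−(-11))) = ½·(-187 − 25 + 29/2) = -395/4.
[GEF] = ½·((-173/9)·(-11−6) + (-10)·(6−(-275/18)) + 1·(-275/18−(-11))) = ½·(2941/9 − 1915/9 − 77/18) = 1975/36, so the D-coordinate is (1975/36)/(-395/4) = -5/9.
[DGF] = ½·(11·(-275/18−6) + (-173/9)·(6−(7/2)) + 1·(7/2−(-275/18))) = ½·(-4213/18 − 865/18 + 169/9) = -395/3, so the E-coordinate is 4/3.
[DEG] = ½·(11·(-11−(-275/18)) + (-10)·(-275/18−(7/2)) + (-173/9)·(7/2−(-11))) = ½·(847/18 + 1690/9 − 5017/18) = -395/18, so the F-coordinate is 2/9.
Check: -5/9 + 4/3 + 2/9 = 1.

(-5/9, 4/3, 2/9)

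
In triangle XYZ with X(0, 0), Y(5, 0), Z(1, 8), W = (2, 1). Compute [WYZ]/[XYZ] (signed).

[XYZ] = ½·(0·(0−8) + 5·(8−0) + 1·(0−0)) = ½·(0 + 40 + 0) = 20.
[WYZ] = ½·(2·(0−8) + 5·(8−1) + 1·(1−0)) = ½·(-16 + 35 + 1) = 10, so the ratio is 10/20 = 1/2.

1/2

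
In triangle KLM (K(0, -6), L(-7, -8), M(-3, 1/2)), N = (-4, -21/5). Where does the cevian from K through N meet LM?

(-5, -15/4)

Barycentric coordinates of N with respect to KLM: (1/5, 2/5, 2/5).
On side LM the K-coordinate is zero; dropping N's K-weight 1/5 and renormalizing the remaining 2/5 : 2/5 gives weights 1/2, 1/2 on L, M.
J = (1/2)·(-7, -8) + (1/2)·(-3, 1/2) = (-5, -15/4).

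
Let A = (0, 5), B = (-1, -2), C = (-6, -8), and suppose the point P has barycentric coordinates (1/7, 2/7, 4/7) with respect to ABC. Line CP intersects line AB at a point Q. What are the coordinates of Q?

(-2/3, 1/3)

Line CP meets AB where the C-coordinate vanishes; zeroing P's C-weight and renormalizing leaves A, B-weights 1/7 : 2/7 → (1/3, 2/3).
So Q = (1/3)·A + (2/3)·B = (-2/3, 1/3).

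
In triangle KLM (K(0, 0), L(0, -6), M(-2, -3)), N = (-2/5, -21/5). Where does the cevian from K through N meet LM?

(-1/2, -21/4)

Barycentric coordinates of N with respect to KLM: (1/5, 3/5, 1/5).
On side LM the K-coordinate is zero; dropping N's K-weight 1/5 and renormalizing the remaining 3/5 : 1/5 gives weights 3/4, 1/4 on L, M.
J = (3/4)·(0, -6) + (1/4)·(-2, -3) = (-1/2, -21/4).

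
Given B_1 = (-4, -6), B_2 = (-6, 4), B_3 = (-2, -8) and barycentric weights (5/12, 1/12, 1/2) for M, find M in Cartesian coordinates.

M = (5/12)·B_1 + (1/12)·B_2 + (1/2)·B_3.
x-coordinate: (5/12)·(-4) + (1/12)·(-6) + (1/2)·(-2) = -19/6.
y-coordinate: (5/12)·(-6) + (1/12)·4 + (1/2)·(-8) = -37/6.

(-19/6, -37/6)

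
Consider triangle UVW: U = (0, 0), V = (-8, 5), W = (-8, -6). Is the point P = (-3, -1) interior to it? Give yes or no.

yes

Barycentric coordinates of P: (5/8, 5/44, 23/88).
The three coordinates are positive, positive, positive; a point is interior exactly when all three are positive.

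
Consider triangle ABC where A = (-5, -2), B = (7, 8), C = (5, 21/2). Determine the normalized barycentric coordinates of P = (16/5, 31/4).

Signed area of the reference triangle: [ABC] = ½·((-5)·(8−(21/2)) + 7·(21/2−(-2)) + 5·(-2−8)) = ½·(25/2 + 175/2 − 50) = 25.
[PBC] = ½·((16/5)·(8−(21/2)) + 7·(21/2−(31/4)) + 5·(31/4−8)) = ½·(-8 + 77/4 − 5/4) = 5, so the A-coordinate is 5/25 = 1/5.
[APC] = ½·((-5)·(31/4−(21/2)) + (16/5)·(21/2−(-2)) + 5·(-2−(31/4))) = ½·(55/4 + 40 − 195/4) = 5/2, so the B-coordinate is 1/10.
[ABP] = ½·((-5)·(8−(31/4)) + 7·(31/4−(-2)) + (16/5)·(-2−8)) = ½·(-5/4 + 273/4 − 32) = 35/2, so the C-coordinate is 7/10.
Check: 1/5 + 1/10 + 7/10 = 1.

(1/5, 1/10, 7/10)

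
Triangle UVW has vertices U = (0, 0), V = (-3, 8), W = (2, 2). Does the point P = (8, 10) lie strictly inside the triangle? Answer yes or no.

no

Barycentric coordinates of P: (-38/11, 2/11, 47/11).
The three coordinates are negative, positive, positive; a point is interior exactly when all three are positive.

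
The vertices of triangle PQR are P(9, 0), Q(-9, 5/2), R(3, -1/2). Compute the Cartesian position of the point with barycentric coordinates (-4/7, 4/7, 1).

S = (-4/7)·P + (4/7)·Q + 1·R.
x-coordinate: (-4/7)·9 + (4/7)·(-9) + 1·3 = -51/7.
y-coordinate: (-4/7)·0 + (4/7)·(5/2) + 1·(-1/2) = 13/14.

(-51/7, 13/14)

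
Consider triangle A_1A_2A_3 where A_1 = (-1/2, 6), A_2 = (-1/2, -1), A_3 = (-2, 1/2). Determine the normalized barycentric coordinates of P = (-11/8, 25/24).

Signed area of the reference triangle: [A_1A_2A_3] = ½·((-1/2)·(-1−(1/2)) + (-1/2)·(1/2−6) + (-2)·(6−(-1))) = ½·(3/4 + 11/4 − 14) = -21/4.
[PA_2A_3] = ½·((-11/8)·(-1−(1/2)) + (-1/2)·(1/2−(25/24)) + (-2)·(25/24−(-1))) = ½·(33/16 + 13/48 − 49/12) = -7/8, so the A_1-coordinate is (-7/8)/(-21/4) = 1/6.
[A_1PA_3] = ½·((-1/2)·(25/24−(1/2)) + (-11/8)·(1/2−6) + (-2)·(6−(25/24))) = ½·(-13/48 + 121/16 − 119/12) = -21/16, so the A_2-coordinate is 1/4.
[A_1A_2P] = ½·((-1/2)·(-1−(25/24)) + (-1/2)·(25/24−6) + (-11/8)·(6−(-1))) = ½·(49/48 + 119/48 − 77/8) = -49/16, so the A_3-coordinate is 7/12.

(1/6, 1/4, 7/12)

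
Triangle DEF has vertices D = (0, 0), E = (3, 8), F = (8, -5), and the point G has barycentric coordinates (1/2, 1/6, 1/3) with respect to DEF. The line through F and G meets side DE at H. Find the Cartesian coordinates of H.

Line FG meets DE where the F-coordinate vanishes; zeroing G's F-weight and renormalizing leaves D, E-weights 1/2 : 1/6 → (3/4, 1/4).
So H = (3/4)·D + (1/4)·E = (3/4, 2).

(3/4, 2)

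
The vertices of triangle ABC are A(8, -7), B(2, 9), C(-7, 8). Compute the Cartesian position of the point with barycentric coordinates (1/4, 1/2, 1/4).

P = (1/4)·A + (1/2)·B + (1/4)·C.
x-coordinate: (1/4)·8 + (1/2)·2 + (1/4)·(-7) = 5/4.
y-coordinate: (1/4)·(-7) + (1/2)·9 + (1/4)·8 = 19/4.

(5/4, 19/4)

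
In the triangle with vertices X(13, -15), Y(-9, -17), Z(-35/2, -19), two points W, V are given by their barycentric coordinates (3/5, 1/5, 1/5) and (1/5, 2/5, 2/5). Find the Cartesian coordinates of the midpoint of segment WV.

(-11/4, -84/5)

Barycentric coordinates of the midpoint are the average: (2/5, 3/10, 3/10).
Converting: (2/5)·X + (3/10)·Y + (3/10)·Z = (-11/4, -84/5).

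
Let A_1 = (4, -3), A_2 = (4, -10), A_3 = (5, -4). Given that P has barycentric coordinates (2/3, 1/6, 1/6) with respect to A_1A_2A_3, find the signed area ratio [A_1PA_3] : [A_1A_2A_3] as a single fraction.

The signed ratio [A_1PA_3]/[A_1A_2A_3] equals the barycentric coordinate of P at vertex A_2, which is 1/6.

1/6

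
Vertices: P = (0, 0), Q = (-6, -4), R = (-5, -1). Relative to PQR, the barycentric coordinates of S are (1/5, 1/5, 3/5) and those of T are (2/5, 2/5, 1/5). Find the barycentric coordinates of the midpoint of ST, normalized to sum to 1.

Since both coordinate triples sum to 1, the midpoint's barycentrics are the componentwise average.
(1/5+2/5)/2 = 3/10; similarly 3/10 and 2/5.

(3/10, 3/10, 2/5)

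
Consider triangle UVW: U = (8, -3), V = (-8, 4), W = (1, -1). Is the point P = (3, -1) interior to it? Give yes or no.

yes

Barycentric coordinates of P: (10/17, 4/17, 3/17).
The three coordinates are positive, positive, positive; a point is interior exactly when all three are positive.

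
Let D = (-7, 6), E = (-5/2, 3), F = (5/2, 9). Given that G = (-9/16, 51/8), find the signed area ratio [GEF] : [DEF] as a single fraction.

1/8

[DEF] = ½·((-7)·(3−9) + (-5/2)·(9−6) + (5/2)·(6−3)) = ½·(42 − 15/2 + 15/2) = 21.
[GEF] = ½·((-9/16)·(3−9) + (-5/2)·(9−(51/8)) + (5/2)·(51/8−3)) = ½·(27/8 − 105/16 + 135/16) = 21/8, so the ratio is (21/8)/21 = 1/8.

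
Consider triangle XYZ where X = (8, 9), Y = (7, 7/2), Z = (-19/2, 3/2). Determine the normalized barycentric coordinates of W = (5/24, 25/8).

(1/12, 1/2, 5/12)

Signed area of the reference triangle: [XYZ] = ½·(8·(7/2−(3/2)) + 7·(3/2−9) + (-19/2)·(9−(7/2))) = ½·(16 − 105/2 − 209/4) = -355/8.
[WYZ] = ½·((5/24)·(7/2−(3/2)) + 7·(3/2−(25/8)) + (-19/2)·(25/8−(7/2))) = ½·(5/12 − 91/8 + 57/16) = -355/96, so the X-coordinate is (-355/96)/(-355/8) = 1/12.
[XWZ] = ½·(8·(25/8−(3/2)) + (5/24)·(3/2−9) + (-19/2)·(9−(25/8))) = ½·(13 − 25/16 − 893/16) = -355/16, so the Y-coordinate is 1/2.
[XYW] = ½·(8·(7/2−(25/8)) + 7·(25/8−9) + (5/24)·(9−(7/2))) = ½·(3 − 329/8 + 55/48) = -1775/96, so the Z-coordinate is 5/12.
Check: 1/12 + 1/2 + 5/12 = 1.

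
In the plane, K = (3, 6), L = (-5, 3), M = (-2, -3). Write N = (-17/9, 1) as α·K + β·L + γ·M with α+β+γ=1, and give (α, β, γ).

Signed area of the reference triangle: [KLM] = ½·(3·(3−(-3)) + (-5)·(-3−6) + (-2)·(6−3)) = ½·(18 + 45 − 6) = 57/2.
[NLM] = ½·((-17/9)·(3−(-3)) + (-5)·(-3−1) + (-2)·(1−3)) = ½·(-34/3 + 20 + 4) = 19/3, so the K-coordinate is (19/3)/(57/2) = 2/9.
[KNM] = ½·(3·(1−(-3)) + (-17/9)·(-3−6) + (-2)·(6−1)) = ½·(12 + 17 − 10) = 19/2, so the L-coordinate is 1/3.
[KLN] = ½·(3·(3−1) + (-5)·(1−6) + (-17/9)·(6−3)) = ½·(6 + 25 − 17/3) = 38/3, so the M-coordinate is 4/9.
Check: 2/9 + 1/3 + 4/9 = 1.

(2/9, 1/3, 4/9)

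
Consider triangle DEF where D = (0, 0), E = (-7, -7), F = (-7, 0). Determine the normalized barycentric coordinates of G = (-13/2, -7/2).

(1/14, 1/2, 3/7)

Signed area of the reference triangle: [DEF] = ½·(0·(-7−0) + (-7)·(0−0) + (-7)·(0−(-7))) = ½·(0 + 0 − 49) = -49/2.
[GEF] = ½·((-13/2)·(-7−0) + (-7)·(0−(-7/2)) + (-7)·(-7/2−(-7))) = ½·(91/2 − 49/2 − 49/2) = -7/4, so the D-coordinate is (-7/4)/(-49/2) = 1/14.
[DGF] = ½·(0·(-7/2−0) + (-13/2)·(0−0) + (-7)·(0−(-7/2))) = ½·(0 + 0 − 49/2) = -49/4, so the E-coordinate is 1/2.
[DEG] = ½·(0·(-7−(-7/2)) + (-7)·(-7/2−0) + (-13/2)·(0−(-7))) = ½·(0 + 49/2 − 91/2) = -21/2, so the F-coordinate is 3/7.
Check: 1/14 + 1/2 + 3/7 = 1.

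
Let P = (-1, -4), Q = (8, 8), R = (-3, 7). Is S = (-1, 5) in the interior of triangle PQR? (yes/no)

Barycentric coordinates of S: (8/41, 6/41, 27/41).
The three coordinates are positive, positive, positive; a point is interior exactly when all three are positive.

yes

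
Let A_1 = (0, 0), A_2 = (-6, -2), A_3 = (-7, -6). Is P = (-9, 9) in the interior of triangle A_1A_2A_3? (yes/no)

Barycentric coordinates of P: (-23/22, 117/22, -36/11).
The three coordinates are negative, positive, negative; a point is interior exactly when all three are positive.

no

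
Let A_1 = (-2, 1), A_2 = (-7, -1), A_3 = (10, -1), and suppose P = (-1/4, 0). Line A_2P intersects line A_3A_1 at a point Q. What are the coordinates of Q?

(2, 1/3)

Barycentric coordinates of P with respect to A_1A_2A_3: (1/2, 1/4, 1/4).
On side A_3A_1 the A_2-coordinate is zero; dropping P's A_2-weight 1/4 and renormalizing the remaining 1/4 : 1/2 gives weights 1/3, 2/3 on A_3, A_1.
Q = (1/3)·(10, -1) + (2/3)·(-2, 1) = (2, 1/3).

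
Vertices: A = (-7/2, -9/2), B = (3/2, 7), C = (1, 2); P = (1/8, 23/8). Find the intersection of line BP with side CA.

Barycentric coordinates of P with respect to ABC: (1/4, 1/2, 1/4).
On side CA the B-coordinate is zero; dropping P's B-weight 1/2 and renormalizing the remaining 1/4 : 1/4 gives weights 1/2, 1/2 on C, A.
Q = (1/2)·(1, 2) + (1/2)·(-7/2, -9/2) = (-5/4, -5/4).

(-5/4, -5/4)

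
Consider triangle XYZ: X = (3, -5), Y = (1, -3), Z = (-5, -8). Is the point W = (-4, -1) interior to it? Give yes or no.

Barycentric coordinates of W: (-37/22, 53/22, 3/11).
The three coordinates are negative, positive, positive; a point is interior exactly when all three are positive.

no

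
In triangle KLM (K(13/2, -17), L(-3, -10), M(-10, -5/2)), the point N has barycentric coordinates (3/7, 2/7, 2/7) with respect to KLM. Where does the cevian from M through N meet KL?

Line MN meets KL where the M-coordinate vanishes; zeroing N's M-weight and renormalizing leaves K, L-weights 3/7 : 2/7 → (3/5, 2/5).
So J = (3/5)·K + (2/5)·L = (27/10, -71/5).

(27/10, -71/5)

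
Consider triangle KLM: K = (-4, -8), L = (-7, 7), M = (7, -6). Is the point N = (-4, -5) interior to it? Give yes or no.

Barycentric coordinates of N: (43/57, 11/57, 1/19).
The three coordinates are positive, positive, positive; a point is interior exactly when all three are positive.

yes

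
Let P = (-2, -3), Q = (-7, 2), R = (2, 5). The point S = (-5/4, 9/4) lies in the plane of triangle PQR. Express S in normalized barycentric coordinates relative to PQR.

Signed area of the reference triangle: [PQR] = ½·((-2)·(2−5) + (-7)·(5−(-3)) + 2·(-3−2)) = ½·(6 − 56 − 10) = -30.
[SQR] = ½·((-5/4)·(2−5) + (-7)·(5−(9/4)) + 2·(9/4−2)) = ½·(15/4 − 77/4 + 1/2) = -15/2, so the P-coordinate is (-15/2)/(-30) = 1/4.
[PSR] = ½·((-2)·(9/4−5) + (-5/4)·(5−(-3)) + 2·(-3−(9/4))) = ½·(11/2 − 10 − 21/2) = -15/2, so the Q-coordinate is 1/4.
[PQS] = ½·((-2)·(2−(9/4)) + (-7)·(9/4−(-3)) + (-5/4)·(-3−2)) = ½·(1/2 − 147/4 + 25/4) = -15, so the R-coordinate is 1/2.
Check: 1/4 + 1/4 + 1/2 = 1.

(1/4, 1/4, 1/2)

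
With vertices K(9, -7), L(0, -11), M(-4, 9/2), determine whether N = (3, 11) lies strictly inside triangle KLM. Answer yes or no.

Barycentric coordinates of N: (269/311, -330/311, 372/311).
The three coordinates are positive, negative, positive; a point is interior exactly when all three are positive.

no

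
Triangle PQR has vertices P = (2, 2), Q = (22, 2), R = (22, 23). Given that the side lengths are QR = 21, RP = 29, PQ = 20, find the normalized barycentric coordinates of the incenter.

(3/10, 29/70, 2/7)

The incenter has barycentric coordinates proportional to the opposite side lengths: (21 : 29 : 20).
Normalizing by 21+29+20 = 70 gives (3/10, 29/70, 2/7).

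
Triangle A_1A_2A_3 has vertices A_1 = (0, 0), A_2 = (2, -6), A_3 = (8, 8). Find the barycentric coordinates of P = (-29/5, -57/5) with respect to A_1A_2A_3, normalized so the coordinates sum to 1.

Signed area of the reference triangle: [A_1A_2A_3] = ½·(0·(-6−8) + 2·(8−0) + 8·(0−(-6))) = ½·(0 + 16 + 48) = 32.
[PA_2A_3] = ½·((-29/5)·(-6−8) + 2·(8−(-57/5)) + 8·(-57/5−(-6))) = ½·(406/5 + 194/5 − 216/5) = 192/5, so the A_1-coordinate is (192/5)/32 = 6/5.
[A_1PA_3] = ½·(0·(-57/5−8) + (-29/5)·(8−0) + 8·(0−(-57/5))) = ½·(0 − 232/5 + 456/5) = 112/5, so the A_2-coordinate is 7/10.
[A_1A_2P] = ½·(0·(-6−(-57/5)) + 2·(-57/5−0) + (-29/5)·(0−(-6))) = ½·(0 − 114/5 − 174/5) = -144/5, so the A_3-coordinate is -9/10.

(6/5, 7/10, -9/10)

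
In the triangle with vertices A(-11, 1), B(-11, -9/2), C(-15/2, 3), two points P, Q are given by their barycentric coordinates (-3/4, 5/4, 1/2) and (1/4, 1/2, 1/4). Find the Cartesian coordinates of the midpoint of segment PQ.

(-155/16, -49/16)

Barycentric coordinates of the midpoint are the average: (-1/4, 7/8, 3/8).
Converting: (-1/4)·A + (7/8)·B + (3/8)·C = (-155/16, -49/16).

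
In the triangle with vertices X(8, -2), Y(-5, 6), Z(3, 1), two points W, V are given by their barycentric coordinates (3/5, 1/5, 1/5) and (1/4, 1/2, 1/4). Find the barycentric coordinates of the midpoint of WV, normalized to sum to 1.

Since both coordinate triples sum to 1, the midpoint's barycentrics are the componentwise average.
(3/5+1/4)/2 = 17/40; similarly 7/20 and 9/40.

(17/40, 7/20, 9/40)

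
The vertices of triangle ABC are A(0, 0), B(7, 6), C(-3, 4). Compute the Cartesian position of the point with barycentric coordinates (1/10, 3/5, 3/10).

P = (1/10)·A + (3/5)·B + (3/10)·C.
x-coordinate: (1/10)·0 + (3/5)·7 + (3/10)·(-3) = 33/10.
y-coordinate: (1/10)·0 + (3/5)·6 + (3/10)·4 = 24/5.

(33/10, 24/5)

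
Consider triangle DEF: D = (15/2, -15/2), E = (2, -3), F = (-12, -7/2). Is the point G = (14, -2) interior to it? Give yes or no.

no

Barycentric coordinates of G: (-32/263, 533/263, -238/263).
The three coordinates are negative, positive, negative; a point is interior exactly when all three are positive.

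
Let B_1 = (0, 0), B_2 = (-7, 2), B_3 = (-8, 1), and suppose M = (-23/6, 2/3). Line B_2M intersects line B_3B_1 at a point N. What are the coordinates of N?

Barycentric coordinates of M with respect to B_1B_2B_3: (1/2, 1/6, 1/3).
On side B_3B_1 the B_2-coordinate is zero; dropping M's B_2-weight 1/6 and renormalizing the remaining 1/3 : 1/2 gives weights 2/5, 3/5 on B_3, B_1.
N = (2/5)·(-8, 1) + (3/5)·(0, 0) = (-16/5, 2/5).

(-16/5, 2/5)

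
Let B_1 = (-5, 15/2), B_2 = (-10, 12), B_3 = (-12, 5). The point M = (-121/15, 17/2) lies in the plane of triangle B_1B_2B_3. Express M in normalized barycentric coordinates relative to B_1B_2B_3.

Signed area of the reference triangle: [B_1B_2B_3] = ½·((-5)·(12−5) + (-10)·(5−(15/2)) + (-12)·(15/2−12)) = ½·(-35 + 25 + 54) = 22.
[MB_2B_3] = ½·((-121/15)·(12−5) + (-10)·(5−(17/2)) + (-12)·(17/2−12)) = ½·(-847/15 + 35 + 42) = 154/15, so the B_1-coordinate is (154/15)/22 = 7/15.
[B_1MB_3] = ½·((-5)·(17/2−5) + (-121/15)·(5−(15/2)) + (-12)·(15/2−(17/2))) = ½·(-35/2 + 121/6 + 12) = 22/3, so the B_2-coordinate is 1/3.
[B_1B_2M] = ½·((-5)·(12−(17/2)) + (-10)·(17/2−(15/2)) + (-121/15)·(15/2−12)) = ½·(-35/2 − 10 + 363/10) = 22/5, so the B_3-coordinate is 1/5.
Check: 7/15 + 1/3 + 1/5 = 1.

(7/15, 1/3, 1/5)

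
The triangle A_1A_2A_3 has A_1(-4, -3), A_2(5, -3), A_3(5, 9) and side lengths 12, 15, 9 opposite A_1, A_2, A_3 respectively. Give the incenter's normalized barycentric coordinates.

(1/3, 5/12, 1/4)

The incenter has barycentric coordinates proportional to the opposite side lengths: (12 : 15 : 9).
Normalizing by 12+15+9 = 36 gives (1/3, 5/12, 1/4).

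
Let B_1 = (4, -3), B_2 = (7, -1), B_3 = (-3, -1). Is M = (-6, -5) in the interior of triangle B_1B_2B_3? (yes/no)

no

Barycentric coordinates of M: (2, -17/10, 7/10).
The three coordinates are positive, negative, positive; a point is interior exactly when all three are positive.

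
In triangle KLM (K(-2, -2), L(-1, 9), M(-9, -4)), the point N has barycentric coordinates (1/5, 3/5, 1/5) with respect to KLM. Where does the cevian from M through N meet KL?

Line MN meets KL where the M-coordinate vanishes; zeroing N's M-weight and renormalizing leaves K, L-weights 1/5 : 3/5 → (1/4, 3/4).
So J = (1/4)·K + (3/4)·L = (-5/4, 25/4).

(-5/4, 25/4)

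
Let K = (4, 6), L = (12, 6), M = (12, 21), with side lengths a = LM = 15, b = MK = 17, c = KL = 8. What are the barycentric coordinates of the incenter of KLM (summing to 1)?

The incenter has barycentric coordinates proportional to the opposite side lengths: (15 : 17 : 8).
Normalizing by 15+17+8 = 40 gives (3/8, 17/40, 1/5).

(3/8, 17/40, 1/5)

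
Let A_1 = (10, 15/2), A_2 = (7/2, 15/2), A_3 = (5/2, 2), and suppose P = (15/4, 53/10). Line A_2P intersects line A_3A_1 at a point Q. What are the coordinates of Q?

Barycentric coordinates of P with respect to A_1A_2A_3: (1/10, 1/2, 2/5).
On side A_3A_1 the A_2-coordinate is zero; dropping P's A_2-weight 1/2 and renormalizing the remaining 2/5 : 1/10 gives weights 4/5, 1/5 on A_3, A_1.
Q = (4/5)·(5/2, 2) + (1/5)·(10, 15/2) = (4, 31/10).

(4, 31/10)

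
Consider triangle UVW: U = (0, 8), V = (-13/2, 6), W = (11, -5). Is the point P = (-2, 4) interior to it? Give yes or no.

Barycentric coordinates of P: (29/213, 140/213, 44/213).
The three coordinates are positive, positive, positive; a point is interior exactly when all three are positive.

yes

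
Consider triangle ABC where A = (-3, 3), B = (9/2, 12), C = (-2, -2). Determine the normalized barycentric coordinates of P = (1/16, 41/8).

(3/8, 3/8, 1/4)

Signed area of the reference triangle: [ABC] = ½·((-3)·(12−(-2)) + (9/2)·(-2−3) + (-2)·(3−12)) = ½·(-42 − 45/2 + 18) = -93/4.
[PBC] = ½·((1/16)·(12−(-2)) + (9/2)·(-2−(41/8)) + (-2)·(41/8−12)) = ½·(7/8 − 513/16 + 55/4) = -279/32, so the A-coordinate is (-279/32)/(-93/4) = 3/8.
[APC] = ½·((-3)·(41/8−(-2)) + (1/16)·(-2−3) + (-2)·(3−(41/8))) = ½·(-171/8 − 5/16 + 17/4) = -279/32, so the B-coordinate is 3/8.
[ABP] = ½·((-3)·(12−(41/8)) + (9/2)·(41/8−3) + (1/16)·(3−12)) = ½·(-165/8 + 153/16 − 9/16) = -93/16, so the C-coordinate is 1/4.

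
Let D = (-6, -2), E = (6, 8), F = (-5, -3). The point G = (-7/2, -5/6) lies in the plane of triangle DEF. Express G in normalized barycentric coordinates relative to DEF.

(1/3, 1/6, 1/2)

Signed area of the reference triangle: [DEF] = ½·((-6)·(8−(-3)) + 6·(-3−(-2)) + (-5)·(-2−8)) = ½·(-66 − 6 + 50) = -11.
[GEF] = ½·((-7/2)·(8−(-3)) + 6·(-3−(-5/6)) + (-5)·(-5/6−8)) = ½·(-77/2 − 13 + 265/6) = -11/3, so the D-coordinate is (-11/3)/(-11) = 1/3.
[DGF] = ½·((-6)·(-5/6−(-3)) + (-7/2)·(-3−(-2)) + (-5)·(-2−(-5/6))) = ½·(-13 + 7/2 + 35/6) = -11/6, so the E-coordinate is 1/6.
[DEG] = ½·((-6)·(8−(-5/6)) + 6·(-5/6−(-2)) + (-7/2)·(-2−8)) = ½·(-53 + 7 + 35) = -11/2, so the F-coordinate is 1/2.
Check: 1/3 + 1/6 + 1/2 = 1.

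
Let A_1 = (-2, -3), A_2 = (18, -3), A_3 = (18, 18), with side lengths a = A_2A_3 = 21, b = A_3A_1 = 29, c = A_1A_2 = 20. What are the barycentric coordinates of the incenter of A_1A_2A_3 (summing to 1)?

The incenter has barycentric coordinates proportional to the opposite side lengths: (21 : 29 : 20).
Normalizing by 21+29+20 = 70 gives (3/10, 29/70, 2/7).

(3/10, 29/70, 2/7)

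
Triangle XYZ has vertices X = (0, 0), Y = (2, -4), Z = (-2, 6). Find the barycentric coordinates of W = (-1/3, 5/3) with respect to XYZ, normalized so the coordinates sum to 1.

(1/6, 1/3, 1/2)

Signed area of the reference triangle: [XYZ] = ½·(0·(-4−6) + 2·(6−0) + (-2)·(0−(-4))) = ½·(0 + 12 − 8) = 2.
[WYZ] = ½·((-1/3)·(-4−6) + 2·(6−(5/3)) + (-2)·(5/3−(-4))) = ½·(10/3 + 26/3 − 34/3) = 1/3, so the X-coordinate is (1/3)/2 = 1/6.
[XWZ] = ½·(0·(5/3−6) + (-1/3)·(6−0) + (-2)·(0−(5/3))) = ½·(0 − 2 + 10/3) = 2/3, so the Y-coordinate is 1/3.
[XYW] = ½·(0·(-4−(5/3)) + 2·(5/3−0) + (-1/3)·(0−(-4))) = ½·(0 + 10/3 − 4/3) = 1, so the Z-coordinate is 1/2.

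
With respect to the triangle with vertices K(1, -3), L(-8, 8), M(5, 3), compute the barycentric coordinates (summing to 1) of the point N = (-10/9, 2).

(4/9, 1/3, 2/9)

Signed area of the reference triangle: [KLM] = ½·(1·(8−3) + (-8)·(3−(-3)) + 5·(-3−8)) = ½·(5 − 48 − 55) = -49.
[NLM] = ½·((-10/9)·(8−3) + (-8)·(3−2) + 5·(2−8)) = ½·(-50/9 − 8 − 30) = -196/9, so the K-coordinate is (-196/9)/(-49) = 4/9.
[KNM] = ½·(1·(2−3) + (-10/9)·(3−(-3)) + 5·(-3−2)) = ½·(-1 − 20/3 − 25) = -49/3, so the L-coordinate is 1/3.
[KLN] = ½·(1·(8−2) + (-8)·(2−(-3)) + (-10/9)·(-3−8)) = ½·(6 − 40 + 110/9) = -98/9, so the M-coordinate is 2/9.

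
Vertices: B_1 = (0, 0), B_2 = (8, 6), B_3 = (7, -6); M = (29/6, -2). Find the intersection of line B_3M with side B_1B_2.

(8/3, 2)

Barycentric coordinates of M with respect to B_1B_2B_3: (1/3, 1/6, 1/2).
On side B_1B_2 the B_3-coordinate is zero; dropping M's B_3-weight 1/2 and renormalizing the remaining 1/3 : 1/6 gives weights 2/3, 1/3 on B_1, B_2.
N = (2/3)·(0, 0) + (1/3)·(8, 6) = (8/3, 2).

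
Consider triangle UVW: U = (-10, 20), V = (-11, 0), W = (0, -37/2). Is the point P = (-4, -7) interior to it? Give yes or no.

yes

Barycentric coordinates of P: (35/159, 26/159, 98/159).
The three coordinates are positive, positive, positive; a point is interior exactly when all three are positive.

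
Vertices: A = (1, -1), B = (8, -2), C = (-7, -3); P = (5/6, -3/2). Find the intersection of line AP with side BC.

Barycentric coordinates of P with respect to ABC: (2/3, 1/6, 1/6).
On side BC the A-coordinate is zero; dropping P's A-weight 2/3 and renormalizing the remaining 1/6 : 1/6 gives weights 1/2, 1/2 on B, C.
Q = (1/2)·(8, -2) + (1/2)·(-7, -3) = (1/2, -5/2).

(1/2, -5/2)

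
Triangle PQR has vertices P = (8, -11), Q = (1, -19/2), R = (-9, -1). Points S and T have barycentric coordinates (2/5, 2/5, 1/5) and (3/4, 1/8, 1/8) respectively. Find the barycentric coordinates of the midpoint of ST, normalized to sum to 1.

Since both coordinate triples sum to 1, the midpoint's barycentrics are the componentwise average.
(2/5+3/4)/2 = 23/40; similarly 21/80 and 13/80.

(23/40, 21/80, 13/80)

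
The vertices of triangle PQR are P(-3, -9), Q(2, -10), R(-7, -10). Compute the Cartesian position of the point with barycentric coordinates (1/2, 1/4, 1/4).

S = (1/2)·P + (1/4)·Q + (1/4)·R.
x-coordinate: (1/2)·(-3) + (1/4)·2 + (1/4)·(-7) = -11/4.
y-coordinate: (1/2)·(-9) + (1/4)·(-10) + (1/4)·(-10) = -19/2.

(-11/4, -19/2)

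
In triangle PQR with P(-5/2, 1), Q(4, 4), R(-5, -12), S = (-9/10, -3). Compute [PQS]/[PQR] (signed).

2/5

[PQR] = ½·((-5/2)·(4−(-12)) + 4·(-12−1) + (-5)·(1−4)) = ½·(-40 − 52 + 15) = -77/2.
[PQS] = ½·((-5/2)·(4−(-3)) + 4·(-3−1) + (-9/10)·(1−4)) = ½·(-35/2 − 16 + 27/10) = -77/5, so the ratio is (-77/5)/(-77/2) = 2/5.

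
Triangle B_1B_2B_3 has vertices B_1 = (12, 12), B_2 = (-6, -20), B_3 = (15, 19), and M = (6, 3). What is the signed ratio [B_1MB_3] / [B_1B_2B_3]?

1/2

[B_1B_2B_3] = ½·(12·(-20−19) + (-6)·(19−12) + 15·(12−(-20))) = ½·(-468 − 42 + 480) = -15.
[B_1MB_3] = ½·(12·(3−19) + 6·(19−12) + 15·(12−3)) = ½·(-192 + 42 + 135) = -15/2, so the ratio is (-15/2)/(-15) = 1/2.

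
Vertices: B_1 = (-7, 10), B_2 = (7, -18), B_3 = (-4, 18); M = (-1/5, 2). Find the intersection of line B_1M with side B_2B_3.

(3/2, 0)

Barycentric coordinates of M with respect to B_1B_2B_3: (1/5, 2/5, 2/5).
On side B_2B_3 the B_1-coordinate is zero; dropping M's B_1-weight 1/5 and renormalizing the remaining 2/5 : 2/5 gives weights 1/2, 1/2 on B_2, B_3.
N = (1/2)·(7, -18) + (1/2)·(-4, 18) = (3/2, 0).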